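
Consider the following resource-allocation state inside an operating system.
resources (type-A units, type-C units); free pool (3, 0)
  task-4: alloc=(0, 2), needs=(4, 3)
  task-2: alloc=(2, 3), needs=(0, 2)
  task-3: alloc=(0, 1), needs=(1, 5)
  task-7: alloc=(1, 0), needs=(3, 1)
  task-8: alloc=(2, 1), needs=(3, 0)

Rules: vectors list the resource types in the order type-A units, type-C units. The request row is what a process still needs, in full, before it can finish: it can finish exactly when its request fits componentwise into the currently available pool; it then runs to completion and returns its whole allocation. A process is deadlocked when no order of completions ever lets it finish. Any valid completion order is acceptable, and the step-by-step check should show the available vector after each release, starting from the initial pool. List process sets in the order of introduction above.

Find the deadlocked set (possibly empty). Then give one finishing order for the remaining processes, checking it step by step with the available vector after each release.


Deadlocked: task-4, task-2 and task-3.
Key observation: type-C units is the bottleneck — with task-8, task-7 done the pool holds (6, 1), short of every remaining need.
One completion order for the rest: task-8, task-7. Walking it through:
  pool = (3, 0)
  task-8 needs (3, 0) <= (3, 0) -> finishes; pool += (2, 1) = (5, 1)
  task-7 needs (3, 1) <= (5, 1) -> finishes; pool += (1, 0) = (6, 1)
None of the blocked processes ever fits:
  task-4 still needs (4, 3) but only (6, 1) is free — short on type-C units
  task-2 still needs (0, 2) but only (6, 1) is free — short on type-C units
  task-3 still needs (1, 5) but only (6, 1) is free — short on type-C units


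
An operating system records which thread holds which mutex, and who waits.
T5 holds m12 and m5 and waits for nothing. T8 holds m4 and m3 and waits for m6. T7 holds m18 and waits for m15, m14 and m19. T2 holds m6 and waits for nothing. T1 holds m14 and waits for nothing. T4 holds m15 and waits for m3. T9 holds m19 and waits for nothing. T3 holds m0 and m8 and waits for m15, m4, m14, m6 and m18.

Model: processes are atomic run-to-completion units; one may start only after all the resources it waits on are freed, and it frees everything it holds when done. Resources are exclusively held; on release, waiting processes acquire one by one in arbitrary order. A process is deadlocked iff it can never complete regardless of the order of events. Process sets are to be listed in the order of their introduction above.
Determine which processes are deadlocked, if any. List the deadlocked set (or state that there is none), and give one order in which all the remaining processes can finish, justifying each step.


The deadlocked set is empty.
Key observation: no waiting chain loops back on itself — every chain ends at a process that waits on nothing, so everyone eventually runs.
A valid finishing order for the others: T9, T2, T8, T4, T1, T7, T3, T5.
Step-by-step check:
  run T9 (it waits on nothing); releases m19
  run T2 (it waits on nothing); releases m6
  T8: everything it awaited (m6) is free; runs, freeing m4 and m3
  T4: everything it awaited (m3) is free; runs, freeing m15
  run T1 (it waits on nothing); releases m14
  T7: everything it awaited (m15, m14 and m19) is free; runs, freeing m18
  T3: everything it awaited (m15, m4, m14, m6 and m18) is free; runs, freeing m0 and m8
  run T5 (it waits on nothing); releases m12 and m5


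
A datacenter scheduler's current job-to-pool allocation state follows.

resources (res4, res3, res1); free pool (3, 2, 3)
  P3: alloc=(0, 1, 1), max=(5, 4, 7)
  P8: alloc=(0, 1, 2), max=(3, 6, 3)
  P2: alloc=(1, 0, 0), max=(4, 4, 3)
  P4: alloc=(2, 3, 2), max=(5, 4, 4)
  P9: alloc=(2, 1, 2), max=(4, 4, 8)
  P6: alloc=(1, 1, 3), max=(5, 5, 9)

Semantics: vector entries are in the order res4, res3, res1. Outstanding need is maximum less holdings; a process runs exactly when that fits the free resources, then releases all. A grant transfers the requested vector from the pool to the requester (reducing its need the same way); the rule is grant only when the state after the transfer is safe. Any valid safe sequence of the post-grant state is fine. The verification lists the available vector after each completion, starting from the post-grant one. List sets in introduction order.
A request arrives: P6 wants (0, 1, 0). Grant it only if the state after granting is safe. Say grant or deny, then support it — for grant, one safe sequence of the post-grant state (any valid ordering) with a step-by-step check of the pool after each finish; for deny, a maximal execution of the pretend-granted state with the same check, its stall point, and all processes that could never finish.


DENY: after the grant no complete ordering would exist.
Key observation: after P4, P2 the pool peaks at (6, 4, 5), and each blocked process is short somewhere: P3 on res1; P8 on res3; P9 on res1; P6 on res1.
After a pretend grant, a maximal execution: P4, P2 — then nothing else fits. Step-by-step check:
  pool = (3, 1, 3)
  P4: need (3, 1, 2) fits (3, 1, 3); releases (2, 3, 2), pool now (5, 4, 5)
  P2: need (3, 4, 3) fits (5, 4, 5); releases (1, 0, 0), pool now (6, 4, 5)
  P3 cannot run: need (5, 3, 6) vs free (6, 4, 5) (insufficient res1)
  P8 cannot run: need (3, 5, 1) vs free (6, 4, 5) (insufficient res3)
  P9 cannot run: need (2, 3, 6) vs free (6, 4, 5) (insufficient res1)
  P6 cannot run: need (4, 3, 6) vs free (6, 4, 5) (insufficient res1)
Post-grant, the permanently blocked set is P3, P8, P9 and P6.


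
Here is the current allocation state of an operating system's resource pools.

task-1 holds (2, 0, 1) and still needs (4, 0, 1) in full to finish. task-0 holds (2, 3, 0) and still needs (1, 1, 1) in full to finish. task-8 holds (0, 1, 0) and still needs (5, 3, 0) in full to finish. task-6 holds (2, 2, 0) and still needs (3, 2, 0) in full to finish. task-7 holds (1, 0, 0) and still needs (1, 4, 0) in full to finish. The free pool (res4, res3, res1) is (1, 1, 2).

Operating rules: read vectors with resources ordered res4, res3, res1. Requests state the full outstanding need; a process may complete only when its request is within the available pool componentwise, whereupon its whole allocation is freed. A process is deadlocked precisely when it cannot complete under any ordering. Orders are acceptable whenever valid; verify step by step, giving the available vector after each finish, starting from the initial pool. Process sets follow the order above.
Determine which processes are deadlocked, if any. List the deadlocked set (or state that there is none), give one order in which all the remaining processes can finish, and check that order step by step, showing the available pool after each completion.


Nothing here is deadlocked.
Key observation: task-0 can run right away; the returned allocation unlocks the remaining processes in turn.
A valid finishing order for the others: task-0, task-7, task-1, task-8, task-6. Step-by-step check:
  pool = (1, 1, 2)
  task-0 needs (1, 1, 1) <= (1, 1, 2) -> finishes; pool += (2, 3, 0) = (3, 4, 2)
  task-7 needs (1, 4, 0) <= (3, 4, 2) -> finishes; pool += (1, 0, 0) = (4, 4, 2)
  task-1 needs (4, 0, 1) <= (4, 4, 2) -> finishes; pool += (2, 0, 1) = (6, 4, 3)
  task-8 needs (5, 3, 0) <= (6, 4, 3) -> finishes; pool += (0, 1, 0) = (6, 5, 3)
  task-6 needs (3, 2, 0) <= (6, 5, 3) -> finishes; pool += (2, 2, 0) = (8, 7, 3)


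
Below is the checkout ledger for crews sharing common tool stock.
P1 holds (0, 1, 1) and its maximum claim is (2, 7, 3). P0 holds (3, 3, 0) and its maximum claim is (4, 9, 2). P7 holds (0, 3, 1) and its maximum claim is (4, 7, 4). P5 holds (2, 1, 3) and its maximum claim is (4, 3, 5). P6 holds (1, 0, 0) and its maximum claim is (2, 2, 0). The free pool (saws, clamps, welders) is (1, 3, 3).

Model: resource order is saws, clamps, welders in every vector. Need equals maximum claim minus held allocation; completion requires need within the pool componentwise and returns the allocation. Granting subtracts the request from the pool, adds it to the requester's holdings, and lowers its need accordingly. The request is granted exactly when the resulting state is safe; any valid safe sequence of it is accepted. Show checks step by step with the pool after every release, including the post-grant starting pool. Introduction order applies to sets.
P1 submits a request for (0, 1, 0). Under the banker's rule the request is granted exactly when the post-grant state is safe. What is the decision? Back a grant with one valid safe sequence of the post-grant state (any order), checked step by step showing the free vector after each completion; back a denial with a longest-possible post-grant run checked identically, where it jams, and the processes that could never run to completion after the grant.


DENY — the pretend-granted state is unsafe.
Key observation: even finishing P6, P5 leaves just (4, 3, 6) free — too little clamps for any of the remaining processes.
On the post-grant state, P6, P5 is a maximal run — nothing extends it. Walking it through:
  pool = (1, 2, 3)
  P6 needs (1, 2, 0) <= (1, 2, 3) -> finishes; pool += (1, 0, 0) = (2, 2, 3)
  P5 needs (2, 2, 2) <= (2, 2, 3) -> finishes; pool += (2, 1, 3) = (4, 3, 6)
  P1 still needs (2, 5, 2) but only (4, 3, 6) is free — short on clamps
  P0 still needs (1, 6, 2) but only (4, 3, 6) is free — short on clamps
  P7 still needs (4, 4, 3) but only (4, 3, 6) is free — short on clamps
Processes that could never finish after the grant: P1, P0 and P7.


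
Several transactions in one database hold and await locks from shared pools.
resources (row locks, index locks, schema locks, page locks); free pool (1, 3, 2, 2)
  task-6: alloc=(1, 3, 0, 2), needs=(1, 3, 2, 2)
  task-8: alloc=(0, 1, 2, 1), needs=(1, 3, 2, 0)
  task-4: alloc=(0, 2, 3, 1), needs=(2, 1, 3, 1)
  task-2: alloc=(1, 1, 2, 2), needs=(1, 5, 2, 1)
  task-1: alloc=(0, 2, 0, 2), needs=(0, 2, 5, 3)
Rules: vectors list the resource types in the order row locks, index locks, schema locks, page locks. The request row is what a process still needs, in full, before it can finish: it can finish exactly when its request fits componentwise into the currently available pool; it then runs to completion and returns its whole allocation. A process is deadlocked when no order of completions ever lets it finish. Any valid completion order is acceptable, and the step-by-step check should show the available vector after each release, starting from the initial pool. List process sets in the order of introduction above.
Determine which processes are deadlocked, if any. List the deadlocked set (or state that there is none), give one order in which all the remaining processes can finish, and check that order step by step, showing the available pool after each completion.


No process is deadlocked.
Key observation: beginning at task-6, releases accumulate fast enough that every process eventually fits.
The rest can finish in the order task-6, task-2, task-8, task-4, task-1. Check, step by step:
  pool = (1, 3, 2, 2)
  task-6: need (1, 3, 2, 2) fits (1, 3, 2, 2); releases (1, 3, 0, 2), pool now (2, 6, 2, 4)
  task-2: need (1, 5, 2, 1) fits (2, 6, 2, 4); releases (1, 1, 2, 2), pool now (3, 7, 4, 6)
  task-8: need (1, 3, 2, 0) fits (3, 7, 4, 6); releases (0, 1, 2, 1), pool now (3, 8, 6, 7)
  task-4: need (2, 1, 3, 1) fits (3, 8, 6, 7); releases (0, 2, 3, 1), pool now (3, 10, 9, 8)
  task-1: need (0, 2, 5, 3) fits (3, 10, 9, 8); releases (0, 2, 0, 2), pool now (3, 12, 9, 10)


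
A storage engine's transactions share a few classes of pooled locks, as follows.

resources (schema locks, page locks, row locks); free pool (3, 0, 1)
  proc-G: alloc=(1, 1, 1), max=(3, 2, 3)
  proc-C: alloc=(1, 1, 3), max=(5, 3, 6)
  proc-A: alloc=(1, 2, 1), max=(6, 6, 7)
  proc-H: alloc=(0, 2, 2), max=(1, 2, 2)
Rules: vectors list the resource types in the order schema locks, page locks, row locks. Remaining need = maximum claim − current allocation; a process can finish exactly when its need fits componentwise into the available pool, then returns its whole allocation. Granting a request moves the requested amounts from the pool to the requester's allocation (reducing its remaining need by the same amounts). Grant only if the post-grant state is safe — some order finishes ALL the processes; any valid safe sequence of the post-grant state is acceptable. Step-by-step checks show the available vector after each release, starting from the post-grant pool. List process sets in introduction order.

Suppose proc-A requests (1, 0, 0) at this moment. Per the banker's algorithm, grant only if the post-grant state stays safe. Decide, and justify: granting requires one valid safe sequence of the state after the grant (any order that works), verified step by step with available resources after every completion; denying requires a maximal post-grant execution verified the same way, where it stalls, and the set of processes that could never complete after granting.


DENY: after the grant no complete ordering would exist.
Key observation: schema locks is the bottleneck — with proc-H, proc-G done the pool holds (3, 3, 4), short of every remaining need.
Pretend the grant happened; the run proc-H, proc-G goes as far as possible. Walking it through:
  pool = (2, 0, 1)
  proc-H: need (1, 0, 0) fits (2, 0, 1); releases (0, 2, 2), pool now (2, 2, 3)
  proc-G: need (2, 1, 2) fits (2, 2, 3); releases (1, 1, 1), pool now (3, 3, 4)
  proc-C cannot run: need (4, 2, 3) vs free (3, 3, 4) (insufficient schema locks)
  proc-A cannot run: need (4, 4, 6) vs free (3, 3, 4) (insufficient schema locks, page locks and row locks)
Had the request been granted, proc-C and proc-A could never finish.


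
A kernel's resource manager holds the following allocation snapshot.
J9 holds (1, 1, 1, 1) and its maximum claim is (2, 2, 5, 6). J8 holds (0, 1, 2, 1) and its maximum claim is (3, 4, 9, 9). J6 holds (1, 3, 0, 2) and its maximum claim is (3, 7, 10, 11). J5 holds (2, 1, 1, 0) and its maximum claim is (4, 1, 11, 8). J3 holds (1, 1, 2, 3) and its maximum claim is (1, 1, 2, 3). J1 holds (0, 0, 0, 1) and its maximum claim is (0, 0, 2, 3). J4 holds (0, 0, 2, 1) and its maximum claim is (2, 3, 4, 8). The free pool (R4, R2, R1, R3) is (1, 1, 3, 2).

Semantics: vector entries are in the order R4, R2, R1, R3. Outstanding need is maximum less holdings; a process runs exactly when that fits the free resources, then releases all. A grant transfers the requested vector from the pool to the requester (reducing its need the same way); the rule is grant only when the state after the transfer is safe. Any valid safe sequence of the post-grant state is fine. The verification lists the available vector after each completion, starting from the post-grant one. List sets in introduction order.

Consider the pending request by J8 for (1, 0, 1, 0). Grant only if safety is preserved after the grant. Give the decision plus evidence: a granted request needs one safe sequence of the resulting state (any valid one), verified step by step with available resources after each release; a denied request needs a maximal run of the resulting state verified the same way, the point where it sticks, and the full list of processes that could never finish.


GRANT — the state after the grant stays safe, e.g. via J3, J1, J9, J4, J8, J6, J5.
Key observation: with (0, 1, 2, 2) left after the transfer, J3 can run at once — the state stays safe.
Check on the post-grant state, step by step:
  pool = (0, 1, 2, 2)
  run J3 (needs (0, 0, 0, 0), free (0, 1, 2, 2)); after release of (1, 1, 2, 3) the pool is (1, 2, 4, 5)
  run J1 (needs (0, 0, 2, 2), free (1, 2, 4, 5)); after release of (0, 0, 0, 1) the pool is (1, 2, 4, 6)
  run J9 (needs (1, 1, 4, 5), free (1, 2, 4, 6)); after release of (1, 1, 1, 1) the pool is (2, 3, 5, 7)
  run J4 (needs (2, 3, 2, 7), free (2, 3, 5, 7)); after release of (0, 0, 2, 1) the pool is (2, 3, 7, 8)
  run J8 (needs (2, 3, 6, 8), free (2, 3, 7, 8)); after release of (1, 1, 3, 1) the pool is (3, 4, 10, 9)
  run J6 (needs (2, 4, 10, 9), free (3, 4, 10, 9)); after release of (1, 3, 0, 2) the pool is (4, 7, 10, 11)
  run J5 (needs (2, 0, 10, 8), free (4, 7, 10, 11)); after release of (2, 1, 1, 0) the pool is (6, 8, 11, 11)


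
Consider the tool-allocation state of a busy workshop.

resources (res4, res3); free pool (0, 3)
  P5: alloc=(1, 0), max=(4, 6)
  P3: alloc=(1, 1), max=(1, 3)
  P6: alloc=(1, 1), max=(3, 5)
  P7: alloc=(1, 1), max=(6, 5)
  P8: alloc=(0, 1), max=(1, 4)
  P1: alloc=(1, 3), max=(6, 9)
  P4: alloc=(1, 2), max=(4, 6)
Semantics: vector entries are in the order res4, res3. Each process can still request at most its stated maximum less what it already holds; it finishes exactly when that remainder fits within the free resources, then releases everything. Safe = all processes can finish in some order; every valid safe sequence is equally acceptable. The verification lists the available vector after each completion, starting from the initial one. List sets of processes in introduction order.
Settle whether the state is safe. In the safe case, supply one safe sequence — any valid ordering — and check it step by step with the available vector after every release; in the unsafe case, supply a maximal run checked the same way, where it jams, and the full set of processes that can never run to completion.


The state is UNSAFE.
Key observation: res4 is the bottleneck — with P3, P8 done the pool holds (1, 5), short of every remaining need.
A maximal execution: P3, P8 — then nothing else fits. Walking it through:
  pool = (0, 3)
  P3 needs (0, 2) <= (0, 3) -> finishes; pool += (1, 1) = (1, 4)
  P8 needs (1, 3) <= (1, 4) -> finishes; pool += (0, 1) = (1, 5)
  P5 cannot run: need (3, 6) vs free (1, 5) (insufficient res4 and res3)
  P6 cannot run: need (2, 4) vs free (1, 5) (insufficient res4)
  P7 cannot run: need (5, 4) vs free (1, 5) (insufficient res4)
  P1 cannot run: need (5, 6) vs free (1, 5) (insufficient res4 and res3)
  P4 cannot run: need (3, 4) vs free (1, 5) (insufficient res4)
Never able to finish: P5, P6, P7, P1 and P4.


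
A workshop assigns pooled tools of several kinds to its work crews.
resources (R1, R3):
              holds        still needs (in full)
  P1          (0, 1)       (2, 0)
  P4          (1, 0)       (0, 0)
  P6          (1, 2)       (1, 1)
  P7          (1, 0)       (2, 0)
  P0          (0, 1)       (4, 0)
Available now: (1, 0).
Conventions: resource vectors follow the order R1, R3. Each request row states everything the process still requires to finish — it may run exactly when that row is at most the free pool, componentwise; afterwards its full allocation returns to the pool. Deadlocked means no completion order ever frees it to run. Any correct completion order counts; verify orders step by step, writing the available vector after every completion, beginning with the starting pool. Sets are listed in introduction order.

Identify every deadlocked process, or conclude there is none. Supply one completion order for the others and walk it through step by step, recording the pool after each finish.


Nothing here is deadlocked.
Key observation: starting with P4, each completion frees enough for the next — no one is permanently blocked.
One completion order for the rest: P4, P1, P7, P6, P0. Walking it through:
  pool = (1, 0)
  run P4 (needs (0, 0), free (1, 0)); after release of (1, 0) the pool is (2, 0)
  run P1 (needs (2, 0), free (2, 0)); after release of (0, 1) the pool is (2, 1)
  run P7 (needs (2, 0), free (2, 1)); after release of (1, 0) the pool is (3, 1)
  run P6 (needs (1, 1), free (3, 1)); after release of (1, 2) the pool is (4, 3)
  run P0 (needs (4, 0), free (4, 3)); after release of (0, 1) the pool is (4, 4)


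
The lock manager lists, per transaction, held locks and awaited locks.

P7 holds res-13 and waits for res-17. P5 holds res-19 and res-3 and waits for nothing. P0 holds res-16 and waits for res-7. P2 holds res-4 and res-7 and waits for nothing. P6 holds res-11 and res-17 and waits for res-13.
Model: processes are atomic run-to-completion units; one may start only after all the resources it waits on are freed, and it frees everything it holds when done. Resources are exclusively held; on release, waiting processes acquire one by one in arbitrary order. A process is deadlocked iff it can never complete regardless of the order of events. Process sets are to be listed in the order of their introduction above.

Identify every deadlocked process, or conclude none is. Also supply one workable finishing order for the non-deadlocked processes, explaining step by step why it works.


Deadlocked: P7 and P6.
Key observation: the wait chain closes on itself along P7 -> P6 -> P7; no other process is dragged down with it.
A valid finishing order for the others: P2, P0, P5.
Check, step by step:
  P2: no waits; runs immediately, freeing res-4 and res-7
  P0 waits on res-7 — all released -> runs and releases res-16
  P5: no waits; runs immediately, freeing res-19 and res-3


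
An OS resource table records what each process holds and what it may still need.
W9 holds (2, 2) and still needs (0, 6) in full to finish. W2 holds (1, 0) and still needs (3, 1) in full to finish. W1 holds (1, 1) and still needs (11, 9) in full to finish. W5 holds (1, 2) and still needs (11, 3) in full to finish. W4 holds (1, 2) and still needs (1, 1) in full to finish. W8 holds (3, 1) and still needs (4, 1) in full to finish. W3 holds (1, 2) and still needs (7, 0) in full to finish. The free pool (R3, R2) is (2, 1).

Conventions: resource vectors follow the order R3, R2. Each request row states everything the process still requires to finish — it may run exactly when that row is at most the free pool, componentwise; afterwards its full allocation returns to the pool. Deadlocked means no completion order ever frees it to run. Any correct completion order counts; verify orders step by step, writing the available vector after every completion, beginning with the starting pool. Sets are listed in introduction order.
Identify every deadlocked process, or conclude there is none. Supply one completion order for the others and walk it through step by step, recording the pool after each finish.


The deadlocked set is W1 and W5.
Key observation: the wall is R3: completing W4, W2, W8, W3, W9 brings the pool only to (10, 8), and all the rest need more.
One completion order for the rest: W4, W2, W8, W3, W9. Step-by-step check:
  pool = (2, 1)
  run W4 (needs (1, 1), free (2, 1)); after release of (1, 2) the pool is (3, 3)
  run W2 (needs (3, 1), free (3, 3)); after release of (1, 0) the pool is (4, 3)
  run W8 (needs (4, 1), free (4, 3)); after release of (3, 1) the pool is (7, 4)
  run W3 (needs (7, 0), free (7, 4)); after release of (1, 2) the pool is (8, 6)
  run W9 (needs (0, 6), free (8, 6)); after release of (2, 2) the pool is (10, 8)
The stuck group stays short no matter what:
  blocked: W1 wants (11, 9), pool (10, 8) — not enough R3 and R2
  blocked: W5 wants (11, 3), pool (10, 8) — not enough R3


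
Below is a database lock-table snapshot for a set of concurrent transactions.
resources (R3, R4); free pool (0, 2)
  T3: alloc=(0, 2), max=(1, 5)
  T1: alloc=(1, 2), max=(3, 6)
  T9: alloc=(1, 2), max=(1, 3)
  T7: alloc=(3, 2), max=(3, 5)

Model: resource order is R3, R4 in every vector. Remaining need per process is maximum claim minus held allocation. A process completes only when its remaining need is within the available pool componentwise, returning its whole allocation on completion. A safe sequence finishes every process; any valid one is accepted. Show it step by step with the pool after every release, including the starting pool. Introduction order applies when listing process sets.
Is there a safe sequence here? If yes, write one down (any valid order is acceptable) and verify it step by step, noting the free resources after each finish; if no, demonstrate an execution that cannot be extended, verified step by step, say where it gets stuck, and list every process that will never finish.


SAFE. One safe sequence: T9, T7, T1, T3.
Key observation: nothing binds to the last unit here — the tightest requested-resource margin is 1, first seen at T9 ((0, 1) against (0, 2)).
Step-by-step check:
  pool = (0, 2)
  run T9 (needs (0, 1), free (0, 2)); after release of (1, 2) the pool is (1, 4)
  run T7 (needs (0, 3), free (1, 4)); after release of (3, 2) the pool is (4, 6)
  run T1 (needs (2, 4), free (4, 6)); after release of (1, 2) the pool is (5, 8)
  run T3 (needs (1, 3), free (5, 8)); after release of (0, 2) the pool is (5, 10)


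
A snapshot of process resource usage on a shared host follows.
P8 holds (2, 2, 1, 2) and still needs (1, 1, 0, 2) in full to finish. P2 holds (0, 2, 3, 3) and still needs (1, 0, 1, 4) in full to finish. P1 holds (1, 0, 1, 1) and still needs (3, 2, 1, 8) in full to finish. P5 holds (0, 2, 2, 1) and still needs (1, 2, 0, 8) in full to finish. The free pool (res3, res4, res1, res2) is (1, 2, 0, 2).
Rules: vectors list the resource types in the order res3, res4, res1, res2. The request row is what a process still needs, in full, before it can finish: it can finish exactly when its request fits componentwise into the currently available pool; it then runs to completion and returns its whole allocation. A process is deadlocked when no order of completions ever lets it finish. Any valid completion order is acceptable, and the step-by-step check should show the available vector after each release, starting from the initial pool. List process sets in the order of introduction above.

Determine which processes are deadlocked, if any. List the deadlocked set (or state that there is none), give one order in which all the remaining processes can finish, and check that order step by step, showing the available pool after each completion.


Deadlocked: P1 and P5.
Key observation: even finishing P8, P2 leaves just (3, 6, 4, 7) free — too little res2 for any of the remaining processes.
The rest can finish in the order P8, P2. Verifying each step:
  pool = (1, 2, 0, 2)
  run P8 (needs (1, 1, 0, 2), free (1, 2, 0, 2)); after release of (2, 2, 1, 2) the pool is (3, 4, 1, 4)
  run P2 (needs (1, 0, 1, 4), free (3, 4, 1, 4)); after release of (0, 2, 3, 3) the pool is (3, 6, 4, 7)
The stuck group stays short no matter what:
  P1 cannot run: need (3, 2, 1, 8) vs free (3, 6, 4, 7) (insufficient res2)
  P5 cannot run: need (1, 2, 0, 8) vs free (3, 6, 4, 7) (insufficient res2)


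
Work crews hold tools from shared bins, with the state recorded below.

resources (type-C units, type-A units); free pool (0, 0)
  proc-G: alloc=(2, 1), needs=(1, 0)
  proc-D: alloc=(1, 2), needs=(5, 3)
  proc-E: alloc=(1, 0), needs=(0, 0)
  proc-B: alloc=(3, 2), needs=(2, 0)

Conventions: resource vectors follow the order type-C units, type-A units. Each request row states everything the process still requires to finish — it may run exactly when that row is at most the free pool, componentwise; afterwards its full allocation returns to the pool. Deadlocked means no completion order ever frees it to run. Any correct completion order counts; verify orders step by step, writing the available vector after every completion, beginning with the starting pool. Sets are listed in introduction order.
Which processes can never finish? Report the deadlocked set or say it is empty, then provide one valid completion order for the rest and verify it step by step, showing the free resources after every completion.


No process is deadlocked.
Key observation: there is always a runnable process — proc-E first — so the state unwinds completely.
One completion order for the rest: proc-E, proc-G, proc-B, proc-D. Verifying each step:
  pool = (0, 0)
  proc-E: need (0, 0) fits (0, 0); releases (1, 0), pool now (1, 0)
  proc-G: need (1, 0) fits (1, 0); releases (2, 1), pool now (3, 1)
  proc-B: need (2, 0) fits (3, 1); releases (3, 2), pool now (6, 3)
  proc-D: need (5, 3) fits (6, 3); releases (1, 2), pool now (7, 5)


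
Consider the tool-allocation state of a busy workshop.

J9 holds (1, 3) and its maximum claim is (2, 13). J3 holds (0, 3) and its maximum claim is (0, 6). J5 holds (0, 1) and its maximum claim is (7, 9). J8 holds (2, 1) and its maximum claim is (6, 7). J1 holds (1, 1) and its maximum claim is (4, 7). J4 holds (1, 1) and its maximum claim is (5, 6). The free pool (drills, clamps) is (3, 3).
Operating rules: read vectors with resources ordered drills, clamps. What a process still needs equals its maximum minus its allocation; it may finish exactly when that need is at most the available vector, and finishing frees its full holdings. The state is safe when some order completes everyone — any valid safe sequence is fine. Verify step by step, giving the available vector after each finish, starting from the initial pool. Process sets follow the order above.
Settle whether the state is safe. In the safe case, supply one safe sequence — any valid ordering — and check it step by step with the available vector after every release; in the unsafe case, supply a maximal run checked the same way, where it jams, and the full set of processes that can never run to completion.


SAFE. One safe sequence: J3, J1, J4, J8, J5, J9.
Key observation: J3 marks the first exact bind of the order: its need (0, 3) fits the free (3, 3) with zero slack on a requested resource.
Step-by-step check:
  pool = (3, 3)
  J3 needs (0, 3) <= (3, 3) -> finishes; pool += (0, 3) = (3, 6)
  J1 needs (3, 6) <= (3, 6) -> finishes; pool += (1, 1) = (4, 7)
  J4 needs (4, 5) <= (4, 7) -> finishes; pool += (1, 1) = (5, 8)
  J8 needs (4, 6) <= (5, 8) -> finishes; pool += (2, 1) = (7, 9)
  J5 needs (7, 8) <= (7, 9) -> finishes; pool += (0, 1) = (7, 10)
  J9 needs (1, 10) <= (7, 10) -> finishes; pool += (1, 3) = (8, 13)


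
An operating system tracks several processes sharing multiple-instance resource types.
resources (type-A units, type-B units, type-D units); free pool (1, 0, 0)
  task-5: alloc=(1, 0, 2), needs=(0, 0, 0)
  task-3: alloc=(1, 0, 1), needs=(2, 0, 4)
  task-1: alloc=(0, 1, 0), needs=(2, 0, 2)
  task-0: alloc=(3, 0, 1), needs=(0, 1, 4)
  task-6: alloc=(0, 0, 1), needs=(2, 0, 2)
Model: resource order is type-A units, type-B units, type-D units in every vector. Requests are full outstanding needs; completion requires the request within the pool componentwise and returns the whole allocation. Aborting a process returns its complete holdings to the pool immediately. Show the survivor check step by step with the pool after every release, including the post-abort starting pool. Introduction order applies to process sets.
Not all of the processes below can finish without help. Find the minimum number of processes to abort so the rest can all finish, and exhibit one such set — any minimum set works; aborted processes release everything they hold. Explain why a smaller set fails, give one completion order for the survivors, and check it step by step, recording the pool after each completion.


Abort task-0.
Key observation: aborting task-0 returns (3, 0, 1), and task-3 — hopeless before — runs at step 4 with the returned capacity in the pool.
Why nothing smaller works: aborting no one leaves the state deadlocked as given.
The survivors complete as task-5, task-1, task-6, task-3. Check, step by step (starting from the post-abort pool):
  pool = (4, 0, 1)
  task-5 needs (0, 0, 0) <= (4, 0, 1) -> finishes; pool += (1, 0, 2) = (5, 0, 3)
  task-1 needs (2, 0, 2) <= (5, 0, 3) -> finishes; pool += (0, 1, 0) = (5, 1, 3)
  task-6 needs (2, 0, 2) <= (5, 1, 3) -> finishes; pool += (0, 0, 1) = (5, 1, 4)
  task-3 needs (2, 0, 4) <= (5, 1, 4) -> finishes; pool += (1, 0, 1) = (6, 1, 5)


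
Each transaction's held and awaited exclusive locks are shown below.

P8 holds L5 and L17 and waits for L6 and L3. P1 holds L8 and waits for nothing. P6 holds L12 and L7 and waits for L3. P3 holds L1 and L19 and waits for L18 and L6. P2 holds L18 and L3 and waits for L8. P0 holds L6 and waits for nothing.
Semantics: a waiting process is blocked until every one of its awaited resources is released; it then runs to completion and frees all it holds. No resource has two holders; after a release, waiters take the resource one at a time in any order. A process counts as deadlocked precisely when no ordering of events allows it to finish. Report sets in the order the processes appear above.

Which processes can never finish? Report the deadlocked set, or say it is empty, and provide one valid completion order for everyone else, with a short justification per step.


No process is deadlocked.
Key observation: the waits form no ring: some process can always run, and its releases unblock the others one by one.
One completion order for the rest: P1, P2, P0, P8, P3, P6.
Step-by-step check:
  run P1 (it waits on nothing); releases L8
  P2 waits on L8 — all released -> runs and releases L18 and L3
  run P0 (it waits on nothing); releases L6
  P8 waits on L6 and L3 — all released -> runs and releases L5 and L17
  P3 waits on L18 and L6 — all released -> runs and releases L1 and L19
  P6 waits on L3 — all released -> runs and releases L12 and L7


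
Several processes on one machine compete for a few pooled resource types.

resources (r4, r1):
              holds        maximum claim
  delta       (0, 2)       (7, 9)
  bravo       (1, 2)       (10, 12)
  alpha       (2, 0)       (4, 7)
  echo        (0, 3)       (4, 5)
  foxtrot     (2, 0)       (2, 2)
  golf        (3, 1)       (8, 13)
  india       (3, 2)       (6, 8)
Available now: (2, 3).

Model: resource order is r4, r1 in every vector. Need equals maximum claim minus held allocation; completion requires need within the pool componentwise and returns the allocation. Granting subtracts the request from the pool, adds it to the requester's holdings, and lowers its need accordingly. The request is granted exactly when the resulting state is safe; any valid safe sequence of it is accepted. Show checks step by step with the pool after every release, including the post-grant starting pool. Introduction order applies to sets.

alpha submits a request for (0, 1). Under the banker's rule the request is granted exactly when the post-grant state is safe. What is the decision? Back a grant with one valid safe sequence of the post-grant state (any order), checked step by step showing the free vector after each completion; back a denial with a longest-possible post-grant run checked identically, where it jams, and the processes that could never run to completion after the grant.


DENY — the pretend-granted state is unsafe.
Key observation: even finishing foxtrot, echo leaves just (4, 5) free — too little r1 for any of the remaining processes.
Pretend the grant happened; the run foxtrot, echo goes as far as possible. Check, step by step:
  pool = (2, 2)
  run foxtrot (needs (0, 2), free (2, 2)); after release of (2, 0) the pool is (4, 2)
  run echo (needs (4, 2), free (4, 2)); after release of (0, 3) the pool is (4, 5)
  blocked: delta wants (7, 7), pool (4, 5) — not enough r4 and r1
  blocked: bravo wants (9, 10), pool (4, 5) — not enough r4 and r1
  blocked: alpha wants (2, 6), pool (4, 5) — not enough r1
  blocked: golf wants (5, 12), pool (4, 5) — not enough r4 and r1
  blocked: india wants (3, 6), pool (4, 5) — not enough r1
Had the request been granted, delta, bravo, alpha, golf and india could never finish.


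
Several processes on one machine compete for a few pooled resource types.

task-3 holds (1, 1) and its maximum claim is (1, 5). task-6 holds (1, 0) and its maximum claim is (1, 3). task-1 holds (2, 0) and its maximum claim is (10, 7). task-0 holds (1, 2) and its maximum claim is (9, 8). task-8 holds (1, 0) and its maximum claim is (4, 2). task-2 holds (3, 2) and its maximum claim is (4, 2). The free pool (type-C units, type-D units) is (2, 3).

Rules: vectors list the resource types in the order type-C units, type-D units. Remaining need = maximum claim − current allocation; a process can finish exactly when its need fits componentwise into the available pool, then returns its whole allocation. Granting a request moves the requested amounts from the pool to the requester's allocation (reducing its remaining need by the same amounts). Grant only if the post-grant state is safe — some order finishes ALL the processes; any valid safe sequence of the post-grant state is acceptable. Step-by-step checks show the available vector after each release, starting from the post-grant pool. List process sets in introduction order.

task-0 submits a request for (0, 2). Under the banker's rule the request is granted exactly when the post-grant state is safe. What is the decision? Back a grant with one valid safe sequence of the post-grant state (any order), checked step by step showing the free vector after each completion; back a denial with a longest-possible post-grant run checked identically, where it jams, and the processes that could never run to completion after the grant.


DENY — the pretend-granted state is unsafe.
Key observation: after task-2, task-8, task-6 complete, (7, 3) is the best the pool ever gets, yet each leftover process wants more type-D units.
After a pretend grant, a maximal execution: task-2, task-8, task-6 — then nothing else fits. Walking it through:
  pool = (2, 1)
  task-2 needs (1, 0) <= (2, 1) -> finishes; pool += (3, 2) = (5, 3)
  task-8 needs (3, 2) <= (5, 3) -> finishes; pool += (1, 0) = (6, 3)
  task-6 needs (0, 3) <= (6, 3) -> finishes; pool += (1, 0) = (7, 3)
  task-3 cannot run: need (0, 4) vs free (7, 3) (insufficient type-D units)
  task-1 cannot run: need (8, 7) vs free (7, 3) (insufficient type-C units and type-D units)
  task-0 cannot run: need (8, 4) vs free (7, 3) (insufficient type-C units and type-D units)
Processes that could never finish after the grant: task-3, task-1 and task-0.


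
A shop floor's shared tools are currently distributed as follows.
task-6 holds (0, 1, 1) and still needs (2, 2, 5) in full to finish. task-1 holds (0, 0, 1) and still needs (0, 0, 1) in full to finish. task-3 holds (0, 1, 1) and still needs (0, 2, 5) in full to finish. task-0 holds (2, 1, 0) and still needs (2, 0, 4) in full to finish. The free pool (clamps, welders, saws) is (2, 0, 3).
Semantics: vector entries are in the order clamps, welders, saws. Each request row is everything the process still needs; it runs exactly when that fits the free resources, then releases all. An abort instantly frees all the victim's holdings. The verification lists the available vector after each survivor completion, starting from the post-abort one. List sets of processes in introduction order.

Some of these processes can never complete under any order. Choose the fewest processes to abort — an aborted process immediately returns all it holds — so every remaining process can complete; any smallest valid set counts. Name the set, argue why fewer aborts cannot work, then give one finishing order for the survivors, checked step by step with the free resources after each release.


Minimum abort set: task-6.
Key observation: task-3 had no path to completion before; after the abort of task-6 ((0, 1, 1) returned), step 3 is where it fits.
Minimality: the empty abort set fails — the state is deadlocked as it stands.
One survivor order: task-1, task-0, task-3. Check, step by step (post-abort pool first):
  pool = (2, 1, 4)
  run task-1 (needs (0, 0, 1), free (2, 1, 4)); after release of (0, 0, 1) the pool is (2, 1, 5)
  run task-0 (needs (2, 0, 4), free (2, 1, 5)); after release of (2, 1, 0) the pool is (4, 2, 5)
  run task-3 (needs (0, 2, 5), free (4, 2, 5)); after release of (0, 1, 1) the pool is (4, 3, 6)


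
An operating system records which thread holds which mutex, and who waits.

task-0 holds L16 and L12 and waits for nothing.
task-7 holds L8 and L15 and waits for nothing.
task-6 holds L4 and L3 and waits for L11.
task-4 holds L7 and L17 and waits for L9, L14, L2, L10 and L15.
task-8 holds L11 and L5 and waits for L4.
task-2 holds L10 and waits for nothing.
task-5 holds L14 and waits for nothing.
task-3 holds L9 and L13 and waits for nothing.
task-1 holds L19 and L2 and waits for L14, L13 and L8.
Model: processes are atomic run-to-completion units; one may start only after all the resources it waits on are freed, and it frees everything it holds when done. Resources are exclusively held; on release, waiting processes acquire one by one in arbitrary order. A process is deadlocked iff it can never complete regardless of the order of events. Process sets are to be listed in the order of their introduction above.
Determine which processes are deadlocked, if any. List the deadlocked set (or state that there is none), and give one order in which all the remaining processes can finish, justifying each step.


Deadlocked set: task-6 and task-8.
Key observation: the loop task-6 -> task-8 -> task-6 blocks itself forever; no other process is dragged down with it.
One completion order for the rest: task-5, task-2, task-3, task-0, task-7, task-1, task-4.
Check, step by step:
  task-5: no waits; runs immediately, freeing L14
  task-2: no waits; runs immediately, freeing L10
  task-3: no waits; runs immediately, freeing L9 and L13
  task-0: no waits; runs immediately, freeing L16 and L12
  task-7: no waits; runs immediately, freeing L8 and L15
  task-1 waits on L14, L13 and L8 — all released -> runs and releases L19 and L2
  task-4 waits on L9, L14, L2, L10 and L15 — all released -> runs and releases L7 and L17
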